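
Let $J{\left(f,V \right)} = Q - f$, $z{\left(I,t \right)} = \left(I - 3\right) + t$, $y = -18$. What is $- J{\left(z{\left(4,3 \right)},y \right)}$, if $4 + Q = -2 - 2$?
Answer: $12$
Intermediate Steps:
$Q = -8$ ($Q = -4 - 4 = -8$)
$z{\left(I,t \right)} = -3 + I + t$ ($z{\left(I,t \right)} = \left(-3 + I\right) + t = -3 + I + t$)
$J{\left(f,V \right)} = -8 - f$
$- J{\left(z{\left(4,3 \right)},y \right)} = - (-8 - \left(-3 + 4 + 3\right)) = - (-8 - 4) = \left(-1\right) \left(-12\right) = 12$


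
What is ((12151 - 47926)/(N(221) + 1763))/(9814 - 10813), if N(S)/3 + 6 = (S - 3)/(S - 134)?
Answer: 38425/1880451 ≈ 0.020434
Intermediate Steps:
N(S) = -18 + 3*(-3 + S)/(-134 + S) (N(S) = -18 + 3*((S - 3)/(S - 134)) = -18 + 3*((-3 + S)/(-134 + S)) = -18 + 3*(-3 + S)/(-134 + S))
((12151 - 47926)/(N(221) + 1763))/(9814 - 10813) = ((12151 - 47926)/(3*(801 - 5*221)/(-134 + 221) + 1763))/(9814 - 10813) = -35775/(3*(801 - 1105)/87 + 1763)/(-999) = -35775/(3*(1/87)*(-304) + 1763)*(-1/999) = -35775/(-304/29 + 1763)*(-1/999) = -35775/50823/29*(-1/999) = -35775*29/50823*(-1/999) = -115275/5647*(-1/999) = 38425/1880451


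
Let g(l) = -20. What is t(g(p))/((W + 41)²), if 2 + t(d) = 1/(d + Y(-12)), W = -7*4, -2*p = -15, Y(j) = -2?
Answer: -45/3718 ≈ -0.012103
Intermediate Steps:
p = 15/2 (p = -½*(-15) = 15/2 ≈ 7.5000)
W = -28
t(d) = -2 + 1/(-2 + d) (t(d) = -2 + 1/(d - 2) = -2 + 1/(-2 + d))
t(g(p))/((W + 41)²) = ((5 - 2*(-20))/(-2 - 20))/((-28 + 41)²) = ((5 + 40)/(-22))/(13²) = -1/22*45/169 = -45/22*1/169 = -45/3718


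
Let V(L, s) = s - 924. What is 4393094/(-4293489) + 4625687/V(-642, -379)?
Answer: -19866060453425/5594416167 ≈ -3551.1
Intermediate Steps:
V(L, s) = -924 + s
4393094/(-4293489) + 4625687/V(-642, -379) = 4393094/(-4293489) + 4625687/(-924 - 379) = 4393094*(-1/4293489) + 4625687/(-1303) = -4393094/4293489 + 4625687*(-1/1303) = -4393094/4293489 - 4625687/1303 = -19866060453425/5594416167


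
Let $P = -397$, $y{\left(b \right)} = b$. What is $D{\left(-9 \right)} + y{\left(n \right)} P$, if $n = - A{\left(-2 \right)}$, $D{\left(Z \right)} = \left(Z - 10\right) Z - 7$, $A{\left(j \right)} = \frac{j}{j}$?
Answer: $561$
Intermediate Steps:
$A{\left(j \right)} = 1$
$D{\left(Z \right)} = -7 + Z \left(-10 + Z\right)$ ($D{\left(Z \right)} = \left(-10 + Z\right) Z - 7 = Z \left(-10 + Z\right) - 7 = -7 + Z \left(-10 + Z\right)$)
$n = -1$ ($n = \left(-1\right) 1 = -1$)
$D{\left(-9 \right)} + y{\left(n \right)} P = \left(-7 + \left(-9\right)^{2} - -90\right) - -397 = \left(-7 + 81 + 90\right) + 397 = 164 + 397 = 561$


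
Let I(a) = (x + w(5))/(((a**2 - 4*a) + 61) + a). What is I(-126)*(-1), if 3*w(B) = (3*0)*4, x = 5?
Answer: -1/3263 ≈ -0.00030647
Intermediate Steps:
w(B) = 0 (w(B) = ((3*0)*4)/3 = (0*4)/3 = (1/3)*0 = 0)
I(a) = 5/(61 + a**2 - 3*a) (I(a) = (5 + 0)/(((a**2 - 4*a) + 61) + a) = 5/((61 + a**2 - 4*a) + a) = 5/(61 + a**2 - 3*a))
I(-126)*(-1) = (5/(61 + (-126)**2 - 3*(-126)))*(-1) = (5/(61 + 15876 + 378))*(-1) = (5/16315)*(-1) = (5*(1/16315))*(-1) = (1/3263)*(-1) = -1/3263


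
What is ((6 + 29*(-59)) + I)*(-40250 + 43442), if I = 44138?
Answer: 135446136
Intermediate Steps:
((6 + 29*(-59)) + I)*(-40250 + 43442) = ((6 + 29*(-59)) + 44138)*(-40250 + 43442) = ((6 - 1711) + 44138)*3192 = (-1705 + 44138)*3192 = 42433*3192 = 135446136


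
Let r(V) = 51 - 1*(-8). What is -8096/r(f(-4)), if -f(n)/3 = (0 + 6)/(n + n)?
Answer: -8096/59 ≈ -137.22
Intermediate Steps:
f(n) = -9/n (f(n) = -3*(0 + 6)/(n + n) = -18/(2*n) = -18*1/(2*n) = -9/n)
r(V) = 59 (r(V) = 51 + 8 = 59)
-8096/r(f(-4)) = -8096/59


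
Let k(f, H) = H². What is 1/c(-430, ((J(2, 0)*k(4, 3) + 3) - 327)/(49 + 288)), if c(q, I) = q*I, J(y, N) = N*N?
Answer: 337/139320 ≈ 0.0024189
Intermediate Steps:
J(y, N) = N²
c(q, I) = I*q
1/c(-430, ((J(2, 0)*k(4, 3) + 3) - 327)/(49 + 288)) = 1/((((0²*3² + 3) - 327)/(49 + 288))*(-430)) = 1/((((0*9 + 3) - 327)/337)*(-430)) = 1/((((0 + 3) - 327)*(1/337))*(-430)) = 1/(((3 - 327)*(1/337))*(-430)) = 1/(-324*1/337*(-430)) = 1/(-324/337*(-430)) = 1/(139320/337) = 337/139320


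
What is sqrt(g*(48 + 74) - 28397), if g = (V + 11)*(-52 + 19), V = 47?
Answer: 7*I*sqrt(5345) ≈ 511.77*I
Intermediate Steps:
g = -1914 (g = (47 + 11)*(-52 + 19) = 58*(-33) = -1914)
sqrt(g*(48 + 74) - 28397) = sqrt(-1914*(48 + 74) - 28397) = sqrt(-1914*122 - 28397) = sqrt(-233508 - 28397) = sqrt(-261905) = 7*I*sqrt(5345)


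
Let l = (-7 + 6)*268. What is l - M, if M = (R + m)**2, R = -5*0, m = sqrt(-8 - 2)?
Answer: -258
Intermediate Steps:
m = I*sqrt(10) (m = sqrt(-10) = I*sqrt(10) ≈ 3.1623*I)
R = 0
M = -10 (M = (0 + I*sqrt(10))**2 = (I*sqrt(10))**2 = -10)
l = -268 (l = -1*268 = -268)
l - M = -268 - 1*(-10) = -268 + 10 = -258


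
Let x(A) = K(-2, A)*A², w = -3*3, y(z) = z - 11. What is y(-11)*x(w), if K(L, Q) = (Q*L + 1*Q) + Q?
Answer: 0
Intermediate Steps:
y(z) = -11 + z
K(L, Q) = 2*Q + L*Q (K(L, Q) = (L*Q + Q) + Q = (Q + L*Q) + Q = 2*Q + L*Q)
w = -9
x(A) = 0 (x(A) = (A*(2 - 2))*A² = (A*0)*A² = 0*A² = 0)
y(-11)*x(w) = (-11 - 11)*0 = -22*0 = 0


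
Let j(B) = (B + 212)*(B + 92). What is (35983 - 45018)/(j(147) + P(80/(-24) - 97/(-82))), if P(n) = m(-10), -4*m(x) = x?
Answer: -18070/171607 ≈ -0.10530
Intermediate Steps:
m(x) = -x/4
j(B) = (92 + B)*(212 + B) (j(B) = (212 + B)*(92 + B) = (92 + B)*(212 + B))
P(n) = 5/2 (P(n) = -¼*(-10) = 5/2)
(35983 - 45018)/(j(147) + P(80/(-24) - 97/(-82))) = (35983 - 45018)/((19504 + 147² + 304*147) + 5/2) = -9035/((19504 + 21609 + 44688) + 5/2) = -9035/(85801 + 5/2) = -9035/171607/2 = -9035*2/171607 = -18070/171607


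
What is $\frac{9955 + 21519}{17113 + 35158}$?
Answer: $\frac{31474}{52271} \approx 0.60213$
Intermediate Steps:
$\frac{9955 + 21519}{17113 + 35158} = \frac{31474}{52271}$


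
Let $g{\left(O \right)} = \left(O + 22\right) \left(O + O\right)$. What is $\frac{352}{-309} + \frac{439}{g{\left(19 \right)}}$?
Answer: $- \frac{412765}{481422} \approx -0.85739$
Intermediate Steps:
$g{\left(O \right)} = 2 O \left(22 + O\right)$ ($g{\left(O \right)} = \left(22 + O\right) 2 O = 2 O \left(22 + O\right)$)
$\frac{352}{-309} + \frac{439}{g{\left(19 \right)}} = \frac{352}{-309} + \frac{439}{2 \cdot 19 \left(22 + 19\right)} = 352 \left(- \frac{1}{309}\right) + \frac{439}{2 \cdot 19 \cdot 41} = - \frac{352}{309} + \frac{439}{1558} = - \frac{412765}{481422}$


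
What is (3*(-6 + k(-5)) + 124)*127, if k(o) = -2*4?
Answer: 10414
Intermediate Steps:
k(o) = -8
(3*(-6 + k(-5)) + 124)*127 = (3*(-6 - 8) + 124)*127 = (3*(-14) + 124)*127 = (-42 + 124)*127 = 82*127 = 10414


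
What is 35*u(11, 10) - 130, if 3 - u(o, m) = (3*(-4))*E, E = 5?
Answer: 2075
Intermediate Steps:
u(o, m) = 63 (u(o, m) = 3 - 3*(-4)*5 = 3 - (-12)*5 = 3 - 1*(-60) = 3 + 60 = 63)
35*u(11, 10) - 130 = 35*63 - 130 = 2205 - 130 = 2075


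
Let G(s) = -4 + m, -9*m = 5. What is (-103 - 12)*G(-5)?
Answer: 4715/9 ≈ 523.89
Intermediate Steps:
m = -5/9 (m = -⅑*5 = -5/9 ≈ -0.55556)
G(s) = -41/9 (G(s) = -4 - 5/9 = -41/9)
(-103 - 12)*G(-5) = (-103 - 12)*(-41/9) = -115*(-41/9) = 4715/9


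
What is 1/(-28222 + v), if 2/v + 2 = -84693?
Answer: -84695/2390262292 ≈ -3.5433e-5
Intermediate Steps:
v = -2/84695 (v = 2/(-2 - 84693) = 2/(-84695) = 2*(-1/84695) = -2/84695 ≈ -2.3614e-5)
1/(-28222 + v) = 1/(-28222 - 2/84695) = 1/(-2390262292/84695) = -84695/2390262292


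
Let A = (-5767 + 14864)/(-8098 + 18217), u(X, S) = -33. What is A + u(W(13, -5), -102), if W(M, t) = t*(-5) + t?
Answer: -324830/10119 ≈ -32.101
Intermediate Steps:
W(M, t) = -4*t (W(M, t) = -5*t + t = -4*t)
A = 9097/10119 ≈ 0.89900
A + u(W(13, -5), -102) = 9097/10119 - 33 = -324830/10119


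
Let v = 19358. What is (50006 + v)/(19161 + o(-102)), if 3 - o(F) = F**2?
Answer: 17341/2190 ≈ 7.9183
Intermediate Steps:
o(F) = 3 - F**2
(50006 + v)/(19161 + o(-102)) = (50006 + 19358)/(19161 + (3 - 1*(-102)**2)) = 69364/(19161 + (3 - 1*10404)) = 69364/(19161 + (3 - 10404)) = 69364/(19161 - 10401) = 69364/8760 = 69364*(1/8760) = 17341/2190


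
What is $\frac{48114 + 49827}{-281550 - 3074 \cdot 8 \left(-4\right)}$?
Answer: $- \frac{97941}{183182} \approx -0.53467$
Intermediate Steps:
$\frac{48114 + 49827}{-281550 - 3074 \cdot 8 \left(-4\right)} = \frac{97941}{-281550 - -98368} = \frac{97941}{-281550 + 98368} = \frac{97941}{-183182} = 97941 \left(- \frac{1}{183182}\right) = - \frac{97941}{183182}$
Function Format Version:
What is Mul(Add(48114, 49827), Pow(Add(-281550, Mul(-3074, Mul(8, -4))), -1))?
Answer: Rational(-97941, 183182) ≈ -0.53467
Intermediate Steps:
Mul(Add(48114, 49827), Pow(Add(-281550, Mul(-3074, Mul(8, -4))), -1)) = Mul(97941, Pow(Add(-281550, Mul(-3074, -32)), -1)) = Mul(97941, Pow(Add(-281550, 98368), -1)) = Mul(97941, Pow(-183182, -1)) = Mul(97941, Rational(-1, 183182)) = Rational(-97941, 183182)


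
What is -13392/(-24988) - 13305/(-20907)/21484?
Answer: 501296948053/935313309012 ≈ 0.53597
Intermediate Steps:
-13392/(-24988) - 13305/(-20907)/21484 = -13392*(-1/24988) - 13305*(-1/20907)*(1/21484) = 3348/6247 + (4435/6969)*(1/21484) = 3348/6247 + 4435/149721996 = 501296948053/935313309012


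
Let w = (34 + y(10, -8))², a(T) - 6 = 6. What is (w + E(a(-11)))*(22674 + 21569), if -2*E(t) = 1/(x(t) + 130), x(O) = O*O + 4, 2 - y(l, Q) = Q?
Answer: 47623828845/556 ≈ 8.5654e+7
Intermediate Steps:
y(l, Q) = 2 - Q
x(O) = 4 + O² (x(O) = O² + 4 = 4 + O²)
a(T) = 12 (a(T) = 6 + 6 = 12)
E(t) = -1/(2*(134 + t²)) (E(t) = -1/(2*((4 + t²) + 130)) = -1/(2*(134 + t²)))
w = 1936 (w = (34 + (2 - 1*(-8)))² = (34 + (2 + 8))² = (34 + 10)² = 44² = 1936)
(w + E(a(-11)))*(22674 + 21569) = (1936 - 1/(268 + 2*12²))*(22674 + 21569) = (1936 - 1/(268 + 2*144))*44243 = (1936 - 1/(268 + 288))*44243 = (1936 - 1/556)*44243 = (1076415/556)*44243 = 47623828845/556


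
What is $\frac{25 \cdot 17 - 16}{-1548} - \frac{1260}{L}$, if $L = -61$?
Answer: $\frac{1925531}{94428} \approx 20.392$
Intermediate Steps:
$\frac{25 \cdot 17 - 16}{-1548} - \frac{1260}{L} = \frac{25 \cdot 17 - 16}{-1548} - \frac{1260}{-61} = \left(425 - 16\right) \left(- \frac{1}{1548}\right) - - \frac{1260}{61} = 409 \left(- \frac{1}{1548}\right) + \frac{1260}{61} = - \frac{409}{1548} + \frac{1260}{61} = \frac{1925531}{94428}$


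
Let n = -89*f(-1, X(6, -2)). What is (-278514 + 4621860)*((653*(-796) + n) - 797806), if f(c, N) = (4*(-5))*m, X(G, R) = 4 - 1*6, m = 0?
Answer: -5722766629524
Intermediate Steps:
X(G, R) = -2 (X(G, R) = 4 - 6 = -2)
f(c, N) = 0 (f(c, N) = (4*(-5))*0 = -20*0 = 0)
n = 0 (n = -89*0 = 0)
(-278514 + 4621860)*((653*(-796) + n) - 797806) = (-278514 + 4621860)*((653*(-796) + 0) - 797806) = 4343346*((-519788 + 0) - 797806) = 4343346*(-519788 - 797806) = 4343346*(-1317594) = -5722766629524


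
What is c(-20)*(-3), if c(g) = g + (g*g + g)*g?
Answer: 22860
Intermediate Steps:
c(g) = g + g*(g + g**2) (c(g) = g + (g**2 + g)*g = g + (g + g**2)*g = g + g*(g + g**2))
c(-20)*(-3) = -20*(1 - 20 + (-20)**2)*(-3) = -20*(1 - 20 + 400)*(-3) = -20*381*(-3) = -7620*(-3) = 22860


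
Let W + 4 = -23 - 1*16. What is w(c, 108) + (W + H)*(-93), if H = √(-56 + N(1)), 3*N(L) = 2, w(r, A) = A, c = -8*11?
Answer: 4107 - 31*I*√498 ≈ 4107.0 - 691.79*I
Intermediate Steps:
c = -88
N(L) = ⅔ (N(L) = (⅓)*2 = ⅔)
W = -43 (W = -4 + (-23 - 1*16) = -4 + (-23 - 16) = -4 - 39 = -43)
H = I*√498/3 (H = √(-56 + ⅔) = √(-166/3) = I*√498/3 ≈ 7.4386*I)
w(c, 108) + (W + H)*(-93) = 108 + (-43 + I*√498/3)*(-93) = 108 + (3999 - 31*I*√498) = 4107 - 31*I*√498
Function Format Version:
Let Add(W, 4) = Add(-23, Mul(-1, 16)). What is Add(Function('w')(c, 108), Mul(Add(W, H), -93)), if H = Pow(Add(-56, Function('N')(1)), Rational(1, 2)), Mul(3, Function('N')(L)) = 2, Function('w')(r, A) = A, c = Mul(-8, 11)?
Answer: Add(4107, Mul(-31, I, Pow(498, Rational(1, 2)))) ≈ Add(4107.0, Mul(-691.79, I))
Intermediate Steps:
c = -88
Function('N')(L) = Rational(2, 3) (Function('N')(L) = Mul(Rational(1, 3), 2) = Rational(2, 3))
W = -43 (W = Add(-4, Add(-23, Mul(-1, 16))) = Add(-4, Add(-23, -16)) = Add(-4, -39) = -43)
H = Mul(Rational(1, 3), I, Pow(498, Rational(1, 2))) (H = Pow(Add(-56, Rational(2, 3)), Rational(1, 2)) = Pow(Rational(-166, 3), Rational(1, 2)) = Mul(Rational(1, 3), I, Pow(498, Rational(1, 2))) ≈ Mul(7.4386, I))
Add(Function('w')(c, 108), Mul(Add(W, H), -93)) = Add(108, Mul(Add(-43, Mul(Rational(1, 3), I, Pow(498, Rational(1, 2)))), -93)) = Add(108, Add(3999, Mul(-31, I, Pow(498, Rational(1, 2))))) = Add(4107, Mul(-31, I, Pow(498, Rational(1, 2))))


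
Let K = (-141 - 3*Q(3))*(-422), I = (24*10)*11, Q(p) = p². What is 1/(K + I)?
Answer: 1/73536 ≈ 1.3599e-5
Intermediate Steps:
I = 2640 (I = 240*11 = 2640)
K = 70896 (K = (-141 - 3*3²)*(-422) = (-141 - 3*9)*(-422) = (-141 - 27)*(-422) = -168*(-422) = 70896)
1/(K + I) = 1/(70896 + 2640) = 1/73536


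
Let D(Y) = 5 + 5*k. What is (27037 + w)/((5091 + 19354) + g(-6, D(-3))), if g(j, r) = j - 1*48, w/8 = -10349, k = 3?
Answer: -55755/24391 ≈ -2.2859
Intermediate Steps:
w = -82792 (w = 8*(-10349) = -82792)
D(Y) = 20 (D(Y) = 5 + 5*3 = 5 + 15 = 20)
g(j, r) = -48 + j (g(j, r) = j - 48 = -48 + j)
(27037 + w)/((5091 + 19354) + g(-6, D(-3))) = (27037 - 82792)/((5091 + 19354) + (-48 - 6)) = -55755/(24445 - 54) = -55755/24391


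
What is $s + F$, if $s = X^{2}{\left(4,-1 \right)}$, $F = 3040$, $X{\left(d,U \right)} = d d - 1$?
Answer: $3265$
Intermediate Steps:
$X{\left(d,U \right)} = -1 + d^{2}$ ($X{\left(d,U \right)} = d^{2} - 1 = -1 + d^{2}$)
$s = 225$ ($s = \left(-1 + 4^{2}\right)^{2} = \left(-1 + 16\right)^{2} = 15^{2} = 225$)
$s + F = 225 + 3040 = 3265$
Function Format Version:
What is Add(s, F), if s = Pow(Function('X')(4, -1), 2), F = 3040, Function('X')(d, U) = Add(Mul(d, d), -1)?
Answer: 3265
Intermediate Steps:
Function('X')(d, U) = Add(-1, Pow(d, 2)) (Function('X')(d, U) = Add(Pow(d, 2), -1) = Add(-1, Pow(d, 2)))
s = 225 (s = Pow(Add(-1, Pow(4, 2)), 2) = Pow(Add(-1, 16), 2) = Pow(15, 2) = 225)
Add(s, F) = Add(225, 3040) = 3265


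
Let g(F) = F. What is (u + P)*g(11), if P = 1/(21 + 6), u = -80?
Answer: -23749/27 ≈ -879.59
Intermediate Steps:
P = 1/27 ≈ 0.037037
(u + P)*g(11) = (-80 + 1/27)*11 = -2159/27*11 = -23749/27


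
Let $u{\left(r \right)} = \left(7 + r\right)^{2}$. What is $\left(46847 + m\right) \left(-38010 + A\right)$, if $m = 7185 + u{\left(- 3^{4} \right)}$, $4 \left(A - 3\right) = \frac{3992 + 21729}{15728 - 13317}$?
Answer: $- \frac{5452625609199}{2411} \approx -2.2616 \cdot 10^{9}$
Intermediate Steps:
$A = \frac{54653}{9644}$ ($A = 3 + \frac{\left(3992 + 21729\right) \frac{1}{15728 - 13317}}{4} = 3 + \frac{25721 \cdot \frac{1}{2411}}{4} = 3 + \frac{1}{4} \cdot \frac{25721}{2411} = 3 + \frac{25721}{9644} = \frac{54653}{9644} \approx 5.667$)
$m = 12661$ ($m = 7185 + \left(7 - 3^{4}\right)^{2} = 7185 + \left(7 - 81\right)^{2} = 7185 + \left(-74\right)^{2} = 7185 + 5476 = 12661$)
$\left(46847 + m\right) \left(-38010 + A\right) = \left(46847 + 12661\right) \left(-38010 + \frac{54653}{9644}\right) = 59508 \left(- \frac{366513787}{9644}\right) = - \frac{5452625609199}{2411}$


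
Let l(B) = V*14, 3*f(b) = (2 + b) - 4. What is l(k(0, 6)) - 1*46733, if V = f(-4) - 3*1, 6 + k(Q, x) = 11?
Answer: -46803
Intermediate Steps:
f(b) = -⅔ + b/3 (f(b) = ((2 + b) - 4)/3 = (-2 + b)/3 = -⅔ + b/3)
k(Q, x) = 5 (k(Q, x) = -6 + 11 = 5)
V = -5 (V = (-⅔ + (⅓)*(-4)) - 3*1 = (-⅔ - 4/3) - 3 = -2 - 3 = -5)
l(B) = -70 (l(B) = -5*14 = -70)
l(k(0, 6)) - 1*46733 = -70 - 1*46733 = -70 - 46733 = -46803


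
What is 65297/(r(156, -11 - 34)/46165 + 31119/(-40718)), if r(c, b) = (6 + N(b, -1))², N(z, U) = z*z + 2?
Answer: 122741805251590/166854509267 ≈ 735.62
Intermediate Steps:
N(z, U) = 2 + z² (N(z, U) = z² + 2 = 2 + z²)
r(c, b) = (8 + b²)² (r(c, b) = (6 + (2 + b²))² = (8 + b²)²)
65297/(r(156, -11 - 34)/46165 + 31119/(-40718)) = 65297/((8 + (-11 - 34)²)²/46165 + 31119/(-40718)) = 65297/((8 + (-45)²)²*(1/46165) + 31119*(-1/40718)) = 65297/((8 + 2025)²*(1/46165) - 31119/40718) = 65297/(2033²*(1/46165) - 31119/40718) = 65297/(4133089*(1/46165) - 31119/40718) = 65297/(4133089/46165 - 31119/40718) = 65297/(166854509267/1879746470) = 65297*(1879746470/166854509267) = 122741805251590/166854509267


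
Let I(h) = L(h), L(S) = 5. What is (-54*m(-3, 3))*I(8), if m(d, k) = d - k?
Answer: 1620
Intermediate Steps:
I(h) = 5
(-54*m(-3, 3))*I(8) = -54*(-3 - 1*3)*5 = -54*(-3 - 3)*5 = -54*(-6)*5 = 324*5 = 1620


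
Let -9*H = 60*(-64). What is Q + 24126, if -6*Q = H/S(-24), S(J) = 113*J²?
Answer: 220825268/9153 ≈ 24126.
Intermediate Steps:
H = 1280/3 (H = -20*(-64)/3 = -⅑*(-3840) = 1280/3 ≈ 426.67)
Q = -10/9153 (Q = -640/(9*(113*(-24)²)) = -640/(9*(113*576)) = -640/(9*65088) = -⅙*20/3051 = -10/9153 ≈ -0.0010925)
Q + 24126 = -10/9153 + 24126 = 220825268/9153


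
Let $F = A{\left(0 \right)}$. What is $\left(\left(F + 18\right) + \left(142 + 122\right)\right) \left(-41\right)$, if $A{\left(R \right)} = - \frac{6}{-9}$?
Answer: $- \frac{34768}{3} \approx -11589.0$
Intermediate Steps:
$A{\left(R \right)} = \frac{2}{3}$ ($A{\left(R \right)} = \left(-6\right) \left(- \frac{1}{9}\right) = \frac{2}{3}$)
$F = \frac{2}{3} \approx 0.66667$
$\left(\left(F + 18\right) + \left(142 + 122\right)\right) \left(-41\right) = \left(\left(\frac{2}{3} + 18\right) + \left(142 + 122\right)\right) \left(-41\right) = \left(\frac{56}{3} + 264\right) \left(-41\right) = \frac{848}{3} \left(-41\right) = - \frac{34768}{3}$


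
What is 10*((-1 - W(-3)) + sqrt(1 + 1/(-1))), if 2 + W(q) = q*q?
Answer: -80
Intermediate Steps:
W(q) = -2 + q**2 (W(q) = -2 + q*q = -2 + q**2)
10*((-1 - W(-3)) + sqrt(1 + 1/(-1))) = 10*((-1 - (-2 + (-3)**2)) + sqrt(1 + 1/(-1))) = 10*((-1 - (-2 + 9)) + sqrt(1 + 1*(-1))) = 10*((-1 - 1*7) + sqrt(1 - 1)) = 10*((-1 - 7) + sqrt(0)) = 10*(-8 + 0) = 10*(-8) = -80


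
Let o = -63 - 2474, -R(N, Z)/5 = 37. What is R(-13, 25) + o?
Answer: -2722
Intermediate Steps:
R(N, Z) = -185 (R(N, Z) = -5*37 = -185)
o = -2537
R(-13, 25) + o = -185 - 2537 = -2722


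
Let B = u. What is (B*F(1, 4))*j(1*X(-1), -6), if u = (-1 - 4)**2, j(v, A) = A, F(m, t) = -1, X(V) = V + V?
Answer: 150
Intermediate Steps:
X(V) = 2*V
u = 25 (u = (-5)**2 = 25)
B = 25
(B*F(1, 4))*j(1*X(-1), -6) = (25*(-1))*(-6) = -25*(-6) = 150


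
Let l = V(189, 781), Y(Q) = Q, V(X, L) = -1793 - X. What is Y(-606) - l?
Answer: 1376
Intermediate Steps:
l = -1982 (l = -1793 - 1*189 = -1793 - 189 = -1982)
Y(-606) - l = -606 - 1*(-1982) = -606 + 1982 = 1376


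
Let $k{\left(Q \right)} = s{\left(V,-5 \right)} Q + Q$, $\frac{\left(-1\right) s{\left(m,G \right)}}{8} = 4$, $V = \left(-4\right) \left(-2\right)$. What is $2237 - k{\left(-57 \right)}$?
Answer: $470$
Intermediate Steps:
$V = 8$
$s{\left(m,G \right)} = -32$ ($s{\left(m,G \right)} = \left(-8\right) 4 = -32$)
$k{\left(Q \right)} = - 31 Q$ ($k{\left(Q \right)} = - 32 Q + Q = - 31 Q$)
$2237 - k{\left(-57 \right)} = 2237 - \left(-31\right) \left(-57\right) = 2237 - 1767 = 470$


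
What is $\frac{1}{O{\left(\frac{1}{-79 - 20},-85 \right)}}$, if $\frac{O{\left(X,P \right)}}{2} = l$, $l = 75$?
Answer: $\frac{1}{150} \approx 0.0066667$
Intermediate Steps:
$O{\left(X,P \right)} = 150$ ($O{\left(X,P \right)} = 2 \cdot 75 = 150$)
$\frac{1}{O{\left(\frac{1}{-79 - 20},-85 \right)}} = \frac{1}{150}$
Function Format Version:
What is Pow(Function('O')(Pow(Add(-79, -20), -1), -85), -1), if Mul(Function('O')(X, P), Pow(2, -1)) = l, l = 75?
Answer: Rational(1, 150) ≈ 0.0066667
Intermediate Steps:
Function('O')(X, P) = 150 (Function('O')(X, P) = Mul(2, 75) = 150)
Pow(Function('O')(Pow(Add(-79, -20), -1), -85), -1) = Pow(150, -1) = Rational(1, 150)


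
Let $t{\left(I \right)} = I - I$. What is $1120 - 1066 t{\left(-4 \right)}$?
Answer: $1120$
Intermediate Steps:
$t{\left(I \right)} = 0$
$1120 - 1066 t{\left(-4 \right)} = 1120 - 0 = 1120 + 0 = 1120$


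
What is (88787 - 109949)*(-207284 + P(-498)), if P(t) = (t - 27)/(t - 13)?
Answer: 320216125434/73 ≈ 4.3865e+9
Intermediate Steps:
P(t) = (-27 + t)/(-13 + t)
(88787 - 109949)*(-207284 + P(-498)) = (88787 - 109949)*(-207284 + (-27 - 498)/(-13 - 498)) = -21162*(-207284 - 525/(-511)) = -21162*(-207284 - 1/511*(-525)) = -21162*(-207284 + 75/73) = -21162*(-15131657/73) = 320216125434/73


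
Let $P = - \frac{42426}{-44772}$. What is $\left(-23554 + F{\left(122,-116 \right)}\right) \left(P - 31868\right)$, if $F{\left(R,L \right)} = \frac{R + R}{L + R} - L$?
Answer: $\frac{203549904920}{273} \approx 7.456 \cdot 10^{8}$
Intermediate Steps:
$P = \frac{7071}{7462}$ ($P = \left(-42426\right) \left(- \frac{1}{44772}\right) = \frac{7071}{7462} \approx 0.9476$)
$F{\left(R,L \right)} = - L + \frac{2 R}{L + R}$ ($F{\left(R,L \right)} = \frac{2 R}{L + R} - L = - L + \frac{2 R}{L + R}$)
$\left(-23554 + F{\left(122,-116 \right)}\right) \left(P - 31868\right) = \left(-23554 + \frac{- \left(-116\right)^{2} + 2 \cdot 122 - \left(-116\right) 122}{-116 + 122}\right) \left(\frac{7071}{7462} - 31868\right) = \left(-23554 + \frac{\left(-1\right) 13456 + 244 + 14152}{6}\right) \left(- \frac{237791945}{7462}\right) = \left(-23554 + \frac{-13456 + 244 + 14152}{6}\right) \left(- \frac{237791945}{7462}\right) = \left(-23554 + \frac{1}{6} \cdot 940\right) \left(- \frac{237791945}{7462}\right) = \left(-23554 + \frac{470}{3}\right) \left(- \frac{237791945}{7462}\right) = \left(- \frac{70192}{3}\right) \left(- \frac{237791945}{7462}\right) = \frac{203549904920}{273}$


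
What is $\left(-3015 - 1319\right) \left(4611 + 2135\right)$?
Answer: $-29237164$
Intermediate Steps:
$\left(-3015 - 1319\right) \left(4611 + 2135\right) = \left(-4334\right) 6746 = -29237164$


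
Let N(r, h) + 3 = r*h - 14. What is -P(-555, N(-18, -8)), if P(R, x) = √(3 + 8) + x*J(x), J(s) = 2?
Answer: -254 - √11 ≈ -257.32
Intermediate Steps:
N(r, h) = -17 + h*r (N(r, h) = -3 + (r*h - 14) = -3 + (h*r - 14) = -3 + (-14 + h*r) = -17 + h*r)
P(R, x) = √11 + 2*x (P(R, x) = √(3 + 8) + x*2 = √11 + 2*x)
-P(-555, N(-18, -8)) = -(√11 + 2*(-17 - 8*(-18))) = -(√11 + 2*(-17 + 144)) = -(√11 + 2*127) = -(√11 + 254) = -(254 + √11) = -254 - √11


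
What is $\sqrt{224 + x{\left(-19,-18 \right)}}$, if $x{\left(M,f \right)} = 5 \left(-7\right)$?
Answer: $3 \sqrt{21} \approx 13.748$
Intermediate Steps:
$x{\left(M,f \right)} = -35$
$\sqrt{224 + x{\left(-19,-18 \right)}} = \sqrt{224 - 35} = \sqrt{189} = 3 \sqrt{21}$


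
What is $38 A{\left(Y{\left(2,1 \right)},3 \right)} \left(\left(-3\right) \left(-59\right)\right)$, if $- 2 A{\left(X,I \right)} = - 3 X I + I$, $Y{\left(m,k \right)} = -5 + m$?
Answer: $-100890$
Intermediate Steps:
$A{\left(X,I \right)} = - \frac{I}{2} + \frac{3 I X}{2}$ ($A{\left(X,I \right)} = - \frac{- 3 X I + I}{2} = - \frac{- 3 I X + I}{2} = - \frac{I - 3 I X}{2} = - \frac{I}{2} + \frac{3 I X}{2}$)
$38 A{\left(Y{\left(2,1 \right)},3 \right)} \left(\left(-3\right) \left(-59\right)\right) = 38 \cdot \frac{1}{2} \cdot 3 \left(-1 + 3 \left(-5 + 2\right)\right) \left(\left(-3\right) \left(-59\right)\right) = 38 \cdot \frac{1}{2} \cdot 3 \left(-1 + 3 \left(-3\right)\right) 177 = 38 \cdot \frac{1}{2} \cdot 3 \left(-1 - 9\right) 177 = 38 \cdot \frac{1}{2} \cdot 3 \left(-10\right) 177 = 38 \left(-15\right) 177 = \left(-570\right) 177 = -100890$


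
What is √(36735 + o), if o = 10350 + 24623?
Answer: 2*√17927 ≈ 267.78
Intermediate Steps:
o = 34973
√(36735 + o) = √(36735 + 34973) = √71708 = 2*√17927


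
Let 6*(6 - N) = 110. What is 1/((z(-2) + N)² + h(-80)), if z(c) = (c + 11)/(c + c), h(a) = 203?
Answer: 144/59857 ≈ 0.0024057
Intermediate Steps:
z(c) = (11 + c)/(2*c) (z(c) = (11 + c)/((2*c)) = (11 + c)*(1/(2*c)) = (11 + c)/(2*c))
N = -37/3 (N = 6 - ⅙*110 = 6 - 55/3 = -37/3 ≈ -12.333)
1/((z(-2) + N)² + h(-80)) = 1/(((½)*(11 - 2)/(-2) - 37/3)² + 203) = 1/(((½)*(-½)*9 - 37/3)² + 203) = 1/((-9/4 - 37/3)² + 203) = 1/((-175/12)² + 203) = 1/(30625/144 + 203) = 1/(59857/144) = 144/59857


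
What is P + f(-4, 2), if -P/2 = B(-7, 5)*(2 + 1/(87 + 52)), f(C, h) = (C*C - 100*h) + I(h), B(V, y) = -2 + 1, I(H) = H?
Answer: -24740/139 ≈ -177.99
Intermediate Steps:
B(V, y) = -1
f(C, h) = C**2 - 99*h (f(C, h) = (C*C - 100*h) + h = (C**2 - 100*h) + h = C**2 - 99*h)
P = 558/139 (P = -(-2)*(2 + 1/(87 + 52)) = -(-2)*(2 + 1/139) = -(-2)*279/139 = -2*(-279/139) = 558/139 ≈ 4.0144)
P + f(-4, 2) = 558/139 + ((-4)**2 - 99*2) = 558/139 + (16 - 198) = 558/139 - 182 = -24740/139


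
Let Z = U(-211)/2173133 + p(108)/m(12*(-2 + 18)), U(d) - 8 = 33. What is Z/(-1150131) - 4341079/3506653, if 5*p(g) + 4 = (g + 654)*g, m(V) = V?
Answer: -2604166172273535341077/2103476431772569012560 ≈ -1.2380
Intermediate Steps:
U(d) = 41 (U(d) = 8 + 33 = 41)
p(g) = -⅘ + g*(654 + g)/5 (p(g) = -⅘ + ((g + 654)*g)/5 = -⅘ + ((654 + g)*g)/5 = -⅘ + (g*(654 + g))/5 = -⅘ + g*(654 + g)/5)
Z = 44707875049/521551920 (Z = 41/2173133 + (-⅘ + (⅕)*108² + (654/5)*108)/((12*(-2 + 18))) = 41*(1/2173133) + (-⅘ + (⅕)*11664 + 70632/5)/((12*16)) = 41/2173133 + (-⅘ + 11664/5 + 70632/5)/192 = 41/2173133 + (82292/5)*(1/192) = 41/2173133 + 20573/240 = 44707875049/521551920 ≈ 85.721)
Z/(-1150131) - 4341079/3506653 = (44707875049/521551920)/(-1150131) - 4341079/3506653 = (44707875049/521551920)*(-1/1150131) - 4341079*1/3506653 = -44707875049/599853031301520 - 4341079/3506653 = -2604166172273535341077/2103476431772569012560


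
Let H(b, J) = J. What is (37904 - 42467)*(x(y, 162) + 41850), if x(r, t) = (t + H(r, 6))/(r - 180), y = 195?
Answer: -955063278/5 ≈ -1.9101e+8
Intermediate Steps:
x(r, t) = (6 + t)/(-180 + r) (x(r, t) = (t + 6)/(r - 180) = (6 + t)/(-180 + r))
(37904 - 42467)*(x(y, 162) + 41850) = (37904 - 42467)*((6 + 162)/(-180 + 195) + 41850) = -4563*(168/15 + 41850) = -4563*((1/15)*168 + 41850) = -4563*(56/5 + 41850) = -4563*209306/5 = -955063278/5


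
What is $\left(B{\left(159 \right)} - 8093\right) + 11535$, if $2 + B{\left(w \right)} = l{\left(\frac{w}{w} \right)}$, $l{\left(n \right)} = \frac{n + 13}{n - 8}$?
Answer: $3438$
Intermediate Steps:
$l{\left(n \right)} = \frac{13 + n}{-8 + n}$
$B{\left(w \right)} = -4$ ($B{\left(w \right)} = -2 + \frac{13 + \frac{w}{w}}{-8 + \frac{w}{w}} = -2 + \frac{13 + 1}{-8 + 1} = -2 + \frac{1}{-7} \cdot 14 = -2 - 2 = -4$)
$\left(B{\left(159 \right)} - 8093\right) + 11535 = \left(-4 - 8093\right) + 11535 = -8097 + 11535 = 3438$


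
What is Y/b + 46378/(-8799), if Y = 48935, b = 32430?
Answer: -23854655/6341146 ≈ -3.7619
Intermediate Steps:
Y/b + 46378/(-8799) = 48935/32430 + 46378/(-8799) = 48935*(1/32430) + 46378*(-1/8799) = 9787/6486 - 46378/8799 = -23854655/6341146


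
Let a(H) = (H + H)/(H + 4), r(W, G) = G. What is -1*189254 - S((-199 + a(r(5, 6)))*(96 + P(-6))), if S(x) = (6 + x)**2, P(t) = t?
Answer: -316886870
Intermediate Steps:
a(H) = 2*H/(4 + H) (a(H) = (2*H)/(4 + H) = 2*H/(4 + H))
-1*189254 - S((-199 + a(r(5, 6)))*(96 + P(-6))) = -1*189254 - (6 + (-199 + 2*6/(4 + 6))*(96 - 6))**2 = -189254 - (6 + (-199 + 2*6/10)*90)**2 = -189254 - (6 + (-199 + 2*6*(1/10))*90)**2 = -189254 - (6 + (-199 + 6/5)*90)**2 = -189254 - (6 - 989/5*90)**2 = -189254 - (6 - 17802)**2 = -189254 - 1*(-17796)**2 = -189254 - 1*316697616 = -189254 - 316697616 = -316886870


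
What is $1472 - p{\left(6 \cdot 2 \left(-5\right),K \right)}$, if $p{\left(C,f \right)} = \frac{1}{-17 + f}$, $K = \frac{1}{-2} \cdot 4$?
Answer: $\frac{27969}{19} \approx 1472.1$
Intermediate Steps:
$K = -2$ ($K = \left(- \frac{1}{2}\right) 4 = -2$)
$1472 - p{\left(6 \cdot 2 \left(-5\right),K \right)} = 1472 - \frac{1}{-17 - 2} = 1472 - \frac{1}{-19} = 1472 - - \frac{1}{19} = 1472 + \frac{1}{19} = \frac{27969}{19}$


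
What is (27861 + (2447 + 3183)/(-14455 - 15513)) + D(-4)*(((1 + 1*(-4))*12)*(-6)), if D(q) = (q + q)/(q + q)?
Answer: 420702953/14984 ≈ 28077.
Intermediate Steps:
D(q) = 1 (D(q) = (2*q)/((2*q)) = (2*q)*(1/(2*q)) = 1)
(27861 + (2447 + 3183)/(-14455 - 15513)) + D(-4)*(((1 + 1*(-4))*12)*(-6)) = (27861 + (2447 + 3183)/(-14455 - 15513)) + 1*(((1 + 1*(-4))*12)*(-6)) = (27861 + 5630/(-29968)) + 1*(((1 - 4)*12)*(-6)) = (27861 + 5630*(-1/29968)) + 1*(-3*12*(-6)) = (27861 - 2815/14984) + 1*(-36*(-6)) = 417466409/14984 + 1*216 = 417466409/14984 + 216 = 420702953/14984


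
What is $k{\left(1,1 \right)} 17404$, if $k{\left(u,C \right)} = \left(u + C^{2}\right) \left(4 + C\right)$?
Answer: $174040$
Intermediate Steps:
$k{\left(u,C \right)} = \left(4 + C\right) \left(u + C^{2}\right)$
$k{\left(1,1 \right)} 17404 = \left(1^{3} + 4 \cdot 1 + 4 \cdot 1^{2} + 1 \cdot 1\right) 17404 = \left(1 + 4 + 4 \cdot 1 + 1\right) 17404 = \left(1 + 4 + 4 + 1\right) 17404 = 10 \cdot 17404 = 174040$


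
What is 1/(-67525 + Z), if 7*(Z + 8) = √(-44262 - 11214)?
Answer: -1103039/74491551279 - 14*I*√1541/74491551279 ≈ -1.4808e-5 - 7.3777e-9*I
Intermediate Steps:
Z = -8 + 6*I*√1541/7 (Z = -8 + √(-44262 - 11214)/7 = -8 + √(-55476)/7 = -8 + (6*I*√1541)/7 = -8 + 6*I*√1541/7 ≈ -8.0 + 33.648*I)
1/(-67525 + Z) = 1/(-67525 + (-8 + 6*I*√1541/7)) = 1/(-67533 + 6*I*√1541/7)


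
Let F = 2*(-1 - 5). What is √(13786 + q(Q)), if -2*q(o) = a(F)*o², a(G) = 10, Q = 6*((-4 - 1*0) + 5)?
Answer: √13606 ≈ 116.64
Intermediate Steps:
F = -12 (F = 2*(-6) = -12)
Q = 6 (Q = 6*((-4 + 0) + 5) = 6*(-4 + 5) = 6*1 = 6)
q(o) = -5*o²
√(13786 + q(Q)) = √(13786 - 5*6²) = √(13786 - 5*36) = √(13786 - 180) = √13606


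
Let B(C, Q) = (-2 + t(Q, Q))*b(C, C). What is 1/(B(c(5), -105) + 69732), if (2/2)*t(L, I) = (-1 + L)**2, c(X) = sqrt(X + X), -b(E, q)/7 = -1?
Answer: 1/148370 ≈ 6.7399e-6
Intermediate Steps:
b(E, q) = 7 (b(E, q) = -7*(-1) = 7)
c(X) = sqrt(2)*sqrt(X) (c(X) = sqrt(2*X) = sqrt(2)*sqrt(X))
t(L, I) = (-1 + L)**2
B(C, Q) = -14 + 7*(-1 + Q)**2 (B(C, Q) = (-2 + (-1 + Q)**2)*7 = -14 + 7*(-1 + Q)**2)
1/(B(c(5), -105) + 69732) = 1/((-14 + 7*(-1 - 105)**2) + 69732) = 1/((-14 + 7*(-106)**2) + 69732) = 1/((-14 + 7*11236) + 69732) = 1/((-14 + 78652) + 69732) = 1/(78638 + 69732) = 1/148370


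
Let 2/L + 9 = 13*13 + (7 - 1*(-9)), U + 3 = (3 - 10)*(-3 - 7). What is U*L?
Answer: 67/88 ≈ 0.76136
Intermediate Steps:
U = 67 (U = -3 + (3 - 10)*(-3 - 7) = -3 - 7*(-10) = -3 + 70 = 67)
L = 1/88 (L = 2/(-9 + (13*13 + (7 - 1*(-9)))) = 2/(-9 + (169 + (7 + 9))) = 2/(-9 + (169 + 16)) = 2/(-9 + 185) = 2/176 = 2*(1/176) = 1/88 ≈ 0.011364)
U*L = 67*(1/88) = 67/88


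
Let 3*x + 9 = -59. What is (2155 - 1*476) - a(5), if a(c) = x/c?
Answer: 25253/15 ≈ 1683.5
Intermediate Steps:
x = -68/3 (x = -3 + (⅓)*(-59) = -3 - 59/3 = -68/3 ≈ -22.667)
a(c) = -68/(3*c)
(2155 - 1*476) - a(5) = (2155 - 1*476) - (-68)/(3*5) = (2155 - 476) - (-68)/(3*5) = 1679 - 1*(-68/15) = 1679 + 68/15 = 25253/15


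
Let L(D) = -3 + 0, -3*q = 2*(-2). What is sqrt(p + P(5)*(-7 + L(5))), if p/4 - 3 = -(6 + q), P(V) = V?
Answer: I*sqrt(606)/3 ≈ 8.2057*I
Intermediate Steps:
q = 4/3 (q = -2*(-2)/3 = -1/3*(-4) = 4/3 ≈ 1.3333)
L(D) = -3
p = -52/3 (p = 12 + 4*(-(6 + 4/3)) = 12 + 4*(-1*22/3) = 12 + 4*(-22/3) = 12 - 88/3 = -52/3 ≈ -17.333)
sqrt(p + P(5)*(-7 + L(5))) = sqrt(-52/3 + 5*(-7 - 3)) = sqrt(-52/3 + 5*(-10)) = sqrt(-52/3 - 50) = sqrt(-202/3) = I*sqrt(606)/3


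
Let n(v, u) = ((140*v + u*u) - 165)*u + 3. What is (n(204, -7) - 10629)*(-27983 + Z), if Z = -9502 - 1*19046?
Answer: 11856472754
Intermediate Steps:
n(v, u) = 3 + u*(-165 + u² + 140*v) (n(v, u) = ((140*v + u²) - 165)*u + 3 = ((u² + 140*v) - 165)*u + 3 = (-165 + u² + 140*v)*u + 3 = u*(-165 + u² + 140*v) + 3 = 3 + u*(-165 + u² + 140*v))
Z = -28548 (Z = -9502 - 19046 = -28548)
(n(204, -7) - 10629)*(-27983 + Z) = ((3 + (-7)³ - 165*(-7) + 140*(-7)*204) - 10629)*(-27983 - 28548) = ((3 - 343 + 1155 - 199920) - 10629)*(-56531) = (-199105 - 10629)*(-56531) = -209734*(-56531) = 11856472754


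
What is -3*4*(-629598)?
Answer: 7555176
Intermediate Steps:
-3*4*(-629598) = -12*(-629598) = 7555176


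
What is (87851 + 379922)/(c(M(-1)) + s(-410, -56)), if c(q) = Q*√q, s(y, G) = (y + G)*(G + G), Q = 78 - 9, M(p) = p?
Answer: 24414008416/2724009625 - 32276337*I/2724009625 ≈ 8.9625 - 0.011849*I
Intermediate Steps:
Q = 69
s(y, G) = 2*G*(G + y) (s(y, G) = (G + y)*(2*G) = 2*G*(G + y))
c(q) = 69*√q
(87851 + 379922)/(c(M(-1)) + s(-410, -56)) = (87851 + 379922)/(69*√(-1) + 2*(-56)*(-56 - 410)) = 467773/(69*I + 2*(-56)*(-466)) = 467773/(69*I + 52192) = 467773/(52192 + 69*I) = 467773*((52192 - 69*I)/2724009625) = 467773*(52192 - 69*I)/2724009625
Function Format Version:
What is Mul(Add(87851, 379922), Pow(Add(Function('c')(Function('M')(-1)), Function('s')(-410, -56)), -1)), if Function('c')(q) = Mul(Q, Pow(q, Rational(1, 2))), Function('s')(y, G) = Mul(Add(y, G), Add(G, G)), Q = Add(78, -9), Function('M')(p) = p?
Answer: Add(Rational(24414008416, 2724009625), Mul(Rational(-32276337, 2724009625), I)) ≈ Add(8.9625, Mul(-0.011849, I))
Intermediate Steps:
Q = 69
Function('s')(y, G) = Mul(2, G, Add(G, y)) (Function('s')(y, G) = Mul(Add(G, y), Mul(2, G)) = Mul(2, G, Add(G, y)))
Function('c')(q) = Mul(69, Pow(q, Rational(1, 2)))
Mul(Add(87851, 379922), Pow(Add(Function('c')(Function('M')(-1)), Function('s')(-410, -56)), -1)) = Mul(Add(87851, 379922), Pow(Add(Mul(69, Pow(-1, Rational(1, 2))), Mul(2, -56, Add(-56, -410))), -1)) = Mul(467773, Pow(Add(Mul(69, I), Mul(2, -56, -466)), -1)) = Mul(467773, Pow(Add(Mul(69, I), 52192), -1)) = Mul(467773, Pow(Add(52192, Mul(69, I)), -1)) = Mul(467773, Mul(Rational(1, 2724009625), Add(52192, Mul(-69, I)))) = Mul(Rational(467773, 2724009625), Add(52192, Mul(-69, I)))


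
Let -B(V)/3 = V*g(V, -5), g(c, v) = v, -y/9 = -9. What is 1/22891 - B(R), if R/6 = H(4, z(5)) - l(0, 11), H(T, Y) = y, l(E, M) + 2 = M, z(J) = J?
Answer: -148333679/22891 ≈ -6480.0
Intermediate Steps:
y = 81 (y = -9*(-9) = 81)
l(E, M) = -2 + M
H(T, Y) = 81
R = 432 (R = 6*(81 - (-2 + 11)) = 6*(81 - 1*9) = 6*(81 - 9) = 6*72 = 432)
B(V) = 15*V (B(V) = -3*V*(-5) = -(-15)*V = 15*V)
1/22891 - B(R) = 1/22891 - 15*432 = 1/22891 - 1*6480 = 1/22891 - 6480 = -148333679/22891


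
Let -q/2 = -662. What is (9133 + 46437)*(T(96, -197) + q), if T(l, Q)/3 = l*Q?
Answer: -3079244840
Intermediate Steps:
T(l, Q) = 3*Q*l (T(l, Q) = 3*(l*Q) = 3*(Q*l) = 3*Q*l)
q = 1324 (q = -2*(-662) = 1324)
(9133 + 46437)*(T(96, -197) + q) = (9133 + 46437)*(3*(-197)*96 + 1324) = 55570*(-56736 + 1324) = 55570*(-55412) = -3079244840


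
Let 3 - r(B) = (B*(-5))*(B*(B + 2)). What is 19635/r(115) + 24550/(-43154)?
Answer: -31514481435/55644407452 ≈ -0.56635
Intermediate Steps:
r(B) = 3 + 5*B²*(2 + B) (r(B) = 3 - B*(-5)*B*(B + 2) = 3 - (-5*B)*B*(2 + B) = 3 - (-5)*B²*(2 + B) = 3 + 5*B²*(2 + B))
19635/r(115) + 24550/(-43154) = 19635/(3 + 5*115³ + 10*115²) + 24550/(-43154) = 19635/(3 + 5*1520875 + 10*13225) + 24550*(-1/43154) = 19635/(3 + 7604375 + 132250) - 12275/21577 = 19635/7736628 - 12275/21577 = 19635*(1/7736628) - 12275/21577 = 6545/2578876 - 12275/21577 = -31514481435/55644407452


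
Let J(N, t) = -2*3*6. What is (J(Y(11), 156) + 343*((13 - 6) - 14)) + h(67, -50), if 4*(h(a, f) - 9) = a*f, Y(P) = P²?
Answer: -6531/2 ≈ -3265.5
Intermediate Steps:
h(a, f) = 9 + a*f/4 (h(a, f) = 9 + (a*f)/4 = 9 + a*f/4)
J(N, t) = -36 (J(N, t) = -6*6 = -36)
(J(Y(11), 156) + 343*((13 - 6) - 14)) + h(67, -50) = (-36 + 343*((13 - 6) - 14)) + (9 + (¼)*67*(-50)) = (-36 + 343*(7 - 14)) + (9 - 1675/2) = (-36 + 343*(-7)) - 1657/2 = (-36 - 2401) - 1657/2 = -2437 - 1657/2 = -6531/2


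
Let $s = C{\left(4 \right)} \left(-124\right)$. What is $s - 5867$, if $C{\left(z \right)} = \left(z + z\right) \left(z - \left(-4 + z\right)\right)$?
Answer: $-9835$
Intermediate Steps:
$C{\left(z \right)} = 8 z$ ($C{\left(z \right)} = 2 z 4 = 8 z$)
$s = -3968$ ($s = 8 \cdot 4 \left(-124\right) = 32 \left(-124\right) = -3968$)
$s - 5867 = -3968 - 5867 = -9835$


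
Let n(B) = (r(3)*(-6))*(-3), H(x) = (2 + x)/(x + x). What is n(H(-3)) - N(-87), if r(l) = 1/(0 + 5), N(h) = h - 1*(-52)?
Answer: 193/5 ≈ 38.600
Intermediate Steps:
N(h) = 52 + h (N(h) = h + 52 = 52 + h)
r(l) = ⅕ (r(l) = 1/5 = ⅕)
H(x) = (2 + x)/(2*x) (H(x) = (2 + x)/((2*x)) = (2 + x)*(1/(2*x)) = (2 + x)/(2*x))
n(B) = 18/5 (n(B) = ((⅕)*(-6))*(-3) = -6/5*(-3) = 18/5)
n(H(-3)) - N(-87) = 18/5 - (52 - 87) = 18/5 - 1*(-35) = 18/5 + 35 = 193/5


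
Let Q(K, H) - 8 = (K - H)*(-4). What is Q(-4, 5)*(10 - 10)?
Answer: 0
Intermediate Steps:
Q(K, H) = 8 - 4*K + 4*H (Q(K, H) = 8 + (K - H)*(-4) = 8 + (-4*K + 4*H) = 8 - 4*K + 4*H)
Q(-4, 5)*(10 - 10) = (8 - 4*(-4) + 4*5)*(10 - 10) = (8 + 16 + 20)*0 = 44*0 = 0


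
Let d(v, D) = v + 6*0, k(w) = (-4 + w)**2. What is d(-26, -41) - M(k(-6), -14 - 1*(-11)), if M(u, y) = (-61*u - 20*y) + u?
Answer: 5914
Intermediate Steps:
d(v, D) = v (d(v, D) = v + 0 = v)
M(u, y) = -60*u - 20*y
d(-26, -41) - M(k(-6), -14 - 1*(-11)) = -26 - (-60*(-4 - 6)**2 - 20*(-14 - 1*(-11))) = -26 - (-60*(-10)**2 - 20*(-14 + 11)) = -26 - (-60*100 - 20*(-3)) = -26 - (-6000 + 60) = -26 - 1*(-5940) = -26 + 5940 = 5914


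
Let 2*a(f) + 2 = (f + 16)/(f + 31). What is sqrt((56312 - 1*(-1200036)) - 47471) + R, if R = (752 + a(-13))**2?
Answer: 81234169/144 + sqrt(1208877) ≈ 5.6523e+5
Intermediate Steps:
a(f) = -1 + (16 + f)/(2*(31 + f)) (a(f) = -1 + ((f + 16)/(f + 31))/2 = -1 + ((16 + f)/(31 + f))/2 = -1 + (16 + f)/(2*(31 + f)))
R = 81234169/144 (R = (752 + (-46 - 1*(-13))/(2*(31 - 13)))**2 = (752 + (1/2)*(-46 + 13)/18)**2 = (752 + (1/2)*(1/18)*(-33))**2 = (752 - 11/12)**2 = (9013/12)**2 = 81234169/144 ≈ 5.6413e+5)
sqrt((56312 - 1*(-1200036)) - 47471) + R = sqrt((56312 - 1*(-1200036)) - 47471) + 81234169/144 = sqrt((56312 + 1200036) - 47471) + 81234169/144 = sqrt(1256348 - 47471) + 81234169/144 = sqrt(1208877) + 81234169/144 = 81234169/144 + sqrt(1208877)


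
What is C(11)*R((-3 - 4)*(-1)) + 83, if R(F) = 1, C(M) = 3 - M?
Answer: 75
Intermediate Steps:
C(11)*R((-3 - 4)*(-1)) + 83 = (3 - 1*11)*1 + 83 = (3 - 11)*1 + 83 = -8*1 + 83 = -8 + 83 = 75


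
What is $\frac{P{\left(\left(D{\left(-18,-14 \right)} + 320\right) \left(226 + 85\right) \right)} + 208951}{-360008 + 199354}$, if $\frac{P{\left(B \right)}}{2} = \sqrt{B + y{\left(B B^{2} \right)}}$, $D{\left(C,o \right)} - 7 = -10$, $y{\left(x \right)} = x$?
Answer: $- \frac{208951}{160654} - \frac{17 \sqrt{3315592213310}}{80327} \approx -386.66$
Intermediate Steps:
$D{\left(C,o \right)} = -3$ ($D{\left(C,o \right)} = 7 - 10 = -3$)
$P{\left(B \right)} = 2 \sqrt{B + B^{3}}$ ($P{\left(B \right)} = 2 \sqrt{B + B B^{2}} = 2 \sqrt{B + B^{3}}$)
$\frac{P{\left(\left(D{\left(-18,-14 \right)} + 320\right) \left(226 + 85\right) \right)} + 208951}{-360008 + 199354} = \frac{2 \sqrt{\left(-3 + 320\right) \left(226 + 85\right) + \left(\left(-3 + 320\right) \left(226 + 85\right)\right)^{3}} + 208951}{-360008 + 199354} = \frac{2 \sqrt{317 \cdot 311 + \left(317 \cdot 311\right)^{3}} + 208951}{-160654} = \left(2 \sqrt{98587 + 98587^{3}} + 208951\right) \left(- \frac{1}{160654}\right) = \left(2 \sqrt{98587 + 958206149548003} + 208951\right) \left(- \frac{1}{160654}\right) = \left(2 \sqrt{958206149646590} + 208951\right) \left(- \frac{1}{160654}\right) = \left(2 \cdot 17 \sqrt{3315592213310} + 208951\right) \left(- \frac{1}{160654}\right) = \left(34 \sqrt{3315592213310} + 208951\right) \left(- \frac{1}{160654}\right) = \left(208951 + 34 \sqrt{3315592213310}\right) \left(- \frac{1}{160654}\right) = - \frac{208951}{160654} - \frac{17 \sqrt{3315592213310}}{80327}$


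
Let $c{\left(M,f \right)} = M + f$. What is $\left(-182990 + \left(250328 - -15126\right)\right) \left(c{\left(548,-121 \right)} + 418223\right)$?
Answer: $34523553600$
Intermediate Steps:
$\left(-182990 + \left(250328 - -15126\right)\right) \left(c{\left(548,-121 \right)} + 418223\right) = \left(-182990 + \left(250328 - -15126\right)\right) \left(\left(548 - 121\right) + 418223\right) = \left(-182990 + \left(250328 + 15126\right)\right) \left(427 + 418223\right) = \left(-182990 + 265454\right) 418650 = 82464 \cdot 418650 = 34523553600$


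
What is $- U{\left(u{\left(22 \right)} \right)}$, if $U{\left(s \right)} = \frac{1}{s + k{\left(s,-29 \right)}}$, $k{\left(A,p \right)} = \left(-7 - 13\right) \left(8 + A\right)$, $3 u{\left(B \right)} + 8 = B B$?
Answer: $\frac{3}{9524} \approx 0.00031499$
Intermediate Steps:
$u{\left(B \right)} = - \frac{8}{3} + \frac{B^{2}}{3}$ ($u{\left(B \right)} = - \frac{8}{3} + \frac{B B}{3} = - \frac{8}{3} + \frac{B^{2}}{3}$)
$k{\left(A,p \right)} = -160 - 20 A$ ($k{\left(A,p \right)} = - 20 \left(8 + A\right) = -160 - 20 A$)
$U{\left(s \right)} = \frac{1}{-160 - 19 s}$ ($U{\left(s \right)} = \frac{1}{s - \left(160 + 20 s\right)} = \frac{1}{-160 - 19 s}$)
$- U{\left(u{\left(22 \right)} \right)} = - \frac{-1}{160 + 19 \left(- \frac{8}{3} + \frac{22^{2}}{3}\right)} = - \frac{-1}{160 + 19 \left(- \frac{8}{3} + \frac{1}{3} \cdot 484\right)} = - \frac{-1}{160 + 19 \left(- \frac{8}{3} + \frac{484}{3}\right)} = - \frac{-1}{160 + 19 \cdot \frac{476}{3}} = - \frac{-1}{160 + \frac{9044}{3}} = - \frac{-1}{\frac{9524}{3}} = - \frac{\left(-1\right) 3}{9524} = \left(-1\right) \left(- \frac{3}{9524}\right) = \frac{3}{9524}$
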